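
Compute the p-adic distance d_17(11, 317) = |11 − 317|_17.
d_17(11, 317) = 1/17

Step 1 — x − y = 11 − 317 = -306. Step 2 — v_17(-306) = 1 (factor: -306 = −(17^1 · 18); the sign does not affect v_p). Step 3 — |x − y|_17 = 17^{-1} = 1/17.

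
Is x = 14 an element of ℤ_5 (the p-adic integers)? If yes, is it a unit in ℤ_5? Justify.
x ∈ ℤ_5^× (unit); v_5(x) = 0

ℤ_5 = {x ∈ ℚ_5 : v_5(x) ≥ 0} and ℤ_5^× = {x ∈ ℤ_5 : v_5(x) = 0}. Here v_5(14) = v_5(num) − v_5(den) = 0; compare against these criteria.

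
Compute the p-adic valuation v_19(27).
v_19(27) = 0

v_19(n) is the largest exponent k such that 19^k divides n. Factor out: 27 = 19^0 · 27. (Sign doesn't affect v_p.) So v_19(27) = 0.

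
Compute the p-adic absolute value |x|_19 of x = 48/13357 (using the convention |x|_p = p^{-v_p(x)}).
|48/13357|_19 = 361

Step 1 — compute v_19(x) by factoring powers of 19 out of the numerator and denominator: v_19(48/13357) = -2. Step 2 — apply |x|_p = p^{-v_p(x)} = 19^{2} = 361.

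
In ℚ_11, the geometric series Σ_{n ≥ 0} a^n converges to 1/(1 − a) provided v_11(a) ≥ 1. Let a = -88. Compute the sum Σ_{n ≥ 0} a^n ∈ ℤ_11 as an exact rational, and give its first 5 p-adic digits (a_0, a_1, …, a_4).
Σ a^n = 1/(1 − a) = 1/89;  first 5 digits = (1, 3, 8, 10, 1)

v_11(a) = 1 ≥ 1, so the series converges in ℤ_11 to 1/(1 − a) = 1/(1 − (-88)) = 1/89. Expand this rational in ℤ_11: compute digits iteratively via d_i = x_i mod 11, x_{i+1} = (x_i − d_i)/11. The first 5 digits are (1, 3, 8, 10, 1).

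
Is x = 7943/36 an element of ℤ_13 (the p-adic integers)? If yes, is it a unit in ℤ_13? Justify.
x ∈ ℤ_13 but not a unit; v_13(x) = 2 > 0

ℤ_13 = {x ∈ ℚ_13 : v_13(x) ≥ 0} and ℤ_13^× = {x ∈ ℤ_13 : v_13(x) = 0}. Here v_13(7943/36) = v_13(num) − v_13(den) = 2; compare against these criteria.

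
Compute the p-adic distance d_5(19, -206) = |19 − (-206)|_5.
d_5(19, -206) = 1/25

Step 1 — x − y = 19 − (-206) = 225. Step 2 — v_5(225) = 2 (factor: 225 = (5^2 · 9); the sign does not affect v_p). Step 3 — |x − y|_5 = 5^{-2} = 1/25.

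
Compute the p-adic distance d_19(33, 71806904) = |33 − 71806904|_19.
d_19(33, 71806904) = 1/2476099

Step 1 — x − y = 33 − 71806904 = -71806871. Step 2 — v_19(-71806871) = 5 (factor: -71806871 = −(19^5 · 29); the sign does not affect v_p). Step 3 — |x − y|_19 = 19^{-5} = 1/2476099.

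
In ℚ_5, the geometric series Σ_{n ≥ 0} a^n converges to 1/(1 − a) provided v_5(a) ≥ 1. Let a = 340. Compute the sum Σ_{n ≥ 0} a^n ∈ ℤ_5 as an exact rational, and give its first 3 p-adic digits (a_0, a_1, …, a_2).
Σ a^n = 1/(1 − a) = -1/339;  first 3 digits = (1, 3, 2)

v_5(a) = 1 ≥ 1, so the series converges in ℤ_5 to 1/(1 − a) = 1/(1 − 340) = -1/339. Expand this rational in ℤ_5: compute digits iteratively via d_i = x_i mod 5, x_{i+1} = (x_i − d_i)/5. The first 3 digits are (1, 3, 2).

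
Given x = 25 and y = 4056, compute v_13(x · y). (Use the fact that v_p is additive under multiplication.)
v_13(101400) = 2

v_p(x) = 0 (factor: 25 = 13^0 · 25); v_p(y) = 2 (factor: 4056 = 13^2 · 24). Additivity: v_p(xy) = v_p(x) + v_p(y) = 0 + 2 = 2. (Direct check: xy = 101400 = 13^2 · (600).)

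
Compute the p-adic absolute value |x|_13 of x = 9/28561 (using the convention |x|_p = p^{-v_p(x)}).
|9/28561|_13 = 28561

Step 1 — compute v_13(x) by factoring powers of 13 out of the numerator and denominator: v_13(9/28561) = -4. Step 2 — apply |x|_p = p^{-v_p(x)} = 13^{4} = 28561.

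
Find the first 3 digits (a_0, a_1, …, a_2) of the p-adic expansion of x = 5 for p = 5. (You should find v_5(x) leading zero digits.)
(a_0, …, a_2) = (0, 1, 0)

v_5(5) = 1, so a_0 = ... = a_0 = 0. Factor out: x = 5^1 · u with u = 1 a unit in ℤ_5. Expand u iteratively via a_{v+i} = u_i mod 5, u_{i+1} = (u_i − a_{v+i})/5:
  u_0 = 1;  a_1 = 1;  u_1 = (u_0 − 1)/5 = 0
  u_1 = 0;  a_2 = 0;  u_2 = (u_1 − 0)/5 = 0
Digits: (0, 1, 0).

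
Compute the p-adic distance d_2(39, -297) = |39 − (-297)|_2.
d_2(39, -297) = 1/16

Step 1 — x − y = 39 − (-297) = 336. Step 2 — v_2(336) = 4 (factor: 336 = (2^4 · 21); the sign does not affect v_p). Step 3 — |x − y|_2 = 2^{-4} = 1/16.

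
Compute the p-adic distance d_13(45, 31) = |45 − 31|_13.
d_13(45, 31) = 1

Step 1 — x − y = 45 − 31 = 14. Step 2 — v_13(14) = 0 (factor: 14 = (13^0 · 14); the sign does not affect v_p). Step 3 — |x − y|_13 = 13^{0} = 1.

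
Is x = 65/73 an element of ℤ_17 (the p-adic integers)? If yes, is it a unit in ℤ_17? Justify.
x ∈ ℤ_17^× (unit); v_17(x) = 0

ℤ_17 = {x ∈ ℚ_17 : v_17(x) ≥ 0} and ℤ_17^× = {x ∈ ℤ_17 : v_17(x) = 0}. Here v_17(65/73) = v_17(num) − v_17(den) = 0; compare against these criteria.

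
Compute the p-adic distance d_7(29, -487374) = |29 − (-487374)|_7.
d_7(29, -487374) = 1/16807

Step 1 — x − y = 29 − (-487374) = 487403. Step 2 — v_7(487403) = 5 (factor: 487403 = (7^5 · 29); the sign does not affect v_p). Step 3 — |x − y|_7 = 7^{-5} = 1/16807.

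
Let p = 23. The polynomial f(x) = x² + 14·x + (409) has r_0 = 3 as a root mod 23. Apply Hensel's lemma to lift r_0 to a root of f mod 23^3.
r_2 = 4212 (mod 12167)

Hensel: r_{i+1} = r_i − f(r_i)·(f′(r_i))^{-1} mod 23^{i+2}, f′(x) = 2x + 14. Iterate:
  r_0 = 3 (mod 23)
  r_1 = 509 (mod 529)
  r_2 = 4212 (mod 12167)
Final: r = 4212 satisfies f(r) ≡ 0 mod 23^3.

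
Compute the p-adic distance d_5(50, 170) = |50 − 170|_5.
d_5(50, 170) = 1/5

Step 1 — x − y = 50 − 170 = -120. Step 2 — v_5(-120) = 1 (factor: -120 = −(5^1 · 24); the sign does not affect v_p). Step 3 — |x − y|_5 = 5^{-1} = 1/5.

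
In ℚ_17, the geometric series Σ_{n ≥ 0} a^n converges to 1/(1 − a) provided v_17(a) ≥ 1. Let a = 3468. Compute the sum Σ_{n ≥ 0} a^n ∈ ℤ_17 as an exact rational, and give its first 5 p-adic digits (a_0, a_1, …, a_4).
Σ a^n = 1/(1 − a) = -1/3467;  first 5 digits = (1, 0, 12, 0, 8)

v_17(a) = 2 ≥ 1, so the series converges in ℤ_17 to 1/(1 − a) = 1/(1 − 3468) = -1/3467. Expand this rational in ℤ_17: compute digits iteratively via d_i = x_i mod 17, x_{i+1} = (x_i − d_i)/17. The first 5 digits are (1, 0, 12, 0, 8).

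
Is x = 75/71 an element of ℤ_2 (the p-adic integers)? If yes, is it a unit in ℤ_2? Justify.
x ∈ ℤ_2^× (unit); v_2(x) = 0

ℤ_2 = {x ∈ ℚ_2 : v_2(x) ≥ 0} and ℤ_2^× = {x ∈ ℤ_2 : v_2(x) = 0}. Here v_2(75/71) = v_2(num) − v_2(den) = 0; compare against these criteria.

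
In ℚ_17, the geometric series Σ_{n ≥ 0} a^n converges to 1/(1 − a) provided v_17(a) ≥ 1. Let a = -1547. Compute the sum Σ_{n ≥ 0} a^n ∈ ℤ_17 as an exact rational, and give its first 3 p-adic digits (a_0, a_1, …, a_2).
Σ a^n = 1/(1 − a) = 1/1548;  first 3 digits = (1, 11, 13)

v_17(a) = 1 ≥ 1, so the series converges in ℤ_17 to 1/(1 − a) = 1/(1 − (-1547)) = 1/1548. Expand this rational in ℤ_17: compute digits iteratively via d_i = x_i mod 17, x_{i+1} = (x_i − d_i)/17. The first 3 digits are (1, 11, 13).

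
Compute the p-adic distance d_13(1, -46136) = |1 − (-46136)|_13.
d_13(1, -46136) = 1/2197

Step 1 — x − y = 1 − (-46136) = 46137. Step 2 — v_13(46137) = 3 (factor: 46137 = (13^3 · 21); the sign does not affect v_p). Step 3 — |x − y|_13 = 13^{-3} = 1/2197.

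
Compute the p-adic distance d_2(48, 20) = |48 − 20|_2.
d_2(48, 20) = 1/4

Step 1 — x − y = 48 − 20 = 28. Step 2 — v_2(28) = 2 (factor: 28 = (2^2 · 7); the sign does not affect v_p). Step 3 — |x − y|_2 = 2^{-2} = 1/4.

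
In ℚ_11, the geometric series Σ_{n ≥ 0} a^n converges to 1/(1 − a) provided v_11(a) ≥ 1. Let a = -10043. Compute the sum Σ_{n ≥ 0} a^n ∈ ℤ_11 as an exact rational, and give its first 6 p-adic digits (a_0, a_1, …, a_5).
Σ a^n = 1/(1 − a) = 1/10044;  first 6 digits = (1, 0, 5, 3, 2, 10)

v_11(a) = 2 ≥ 1, so the series converges in ℤ_11 to 1/(1 − a) = 1/(1 − (-10043)) = 1/10044. Expand this rational in ℤ_11: compute digits iteratively via d_i = x_i mod 11, x_{i+1} = (x_i − d_i)/11. The first 6 digits are (1, 0, 5, 3, 2, 10).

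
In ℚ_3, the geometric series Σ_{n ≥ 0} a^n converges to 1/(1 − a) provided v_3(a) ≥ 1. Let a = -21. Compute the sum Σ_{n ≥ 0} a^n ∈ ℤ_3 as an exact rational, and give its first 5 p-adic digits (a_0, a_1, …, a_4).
Σ a^n = 1/(1 − a) = 1/22;  first 5 digits = (1, 2, 1, 2, 2)

v_3(a) = 1 ≥ 1, so the series converges in ℤ_3 to 1/(1 − a) = 1/(1 − (-21)) = 1/22. Expand this rational in ℤ_3: compute digits iteratively via d_i = x_i mod 3, x_{i+1} = (x_i − d_i)/3. The first 5 digits are (1, 2, 1, 2, 2).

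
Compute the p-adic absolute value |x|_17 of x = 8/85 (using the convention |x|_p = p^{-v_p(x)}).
|8/85|_17 = 17

Step 1 — compute v_17(x) by factoring powers of 17 out of the numerator and denominator: v_17(8/85) = -1. Step 2 — apply |x|_p = p^{-v_p(x)} = 17^{1} = 17.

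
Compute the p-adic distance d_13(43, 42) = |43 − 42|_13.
d_13(43, 42) = 1

Step 1 — x − y = 43 − 42 = 1. Step 2 — v_13(1) = 0 (factor: 1 = (13^0 · 1); the sign does not affect v_p). Step 3 — |x − y|_13 = 13^{0} = 1.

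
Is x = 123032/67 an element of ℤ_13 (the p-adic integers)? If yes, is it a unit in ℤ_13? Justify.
x ∈ ℤ_13 but not a unit; v_13(x) = 3 > 0

ℤ_13 = {x ∈ ℚ_13 : v_13(x) ≥ 0} and ℤ_13^× = {x ∈ ℤ_13 : v_13(x) = 0}. Here v_13(123032/67) = v_13(num) − v_13(den) = 3; compare against these criteria.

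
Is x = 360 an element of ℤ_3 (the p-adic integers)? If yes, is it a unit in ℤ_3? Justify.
x ∈ ℤ_3 but not a unit; v_3(x) = 2 > 0

ℤ_3 = {x ∈ ℚ_3 : v_3(x) ≥ 0} and ℤ_3^× = {x ∈ ℤ_3 : v_3(x) = 0}. Here v_3(360) = v_3(num) − v_3(den) = 2; compare against these criteria.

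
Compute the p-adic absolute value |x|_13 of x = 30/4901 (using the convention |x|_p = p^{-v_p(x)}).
|30/4901|_13 = 169

Step 1 — compute v_13(x) by factoring powers of 13 out of the numerator and denominator: v_13(30/4901) = -2. Step 2 — apply |x|_p = p^{-v_p(x)} = 13^{2} = 169.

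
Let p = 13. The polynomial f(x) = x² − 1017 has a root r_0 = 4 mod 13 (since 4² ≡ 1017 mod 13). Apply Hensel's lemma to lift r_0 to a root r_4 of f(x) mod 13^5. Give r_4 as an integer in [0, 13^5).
r_4 = 122633 (mod 371293)

Hensel's recurrence: r_{i+1} = r_i − f(r_i)·(f′(r_i))^{-1} mod 13^{i+2}, with f′(x) = 2x. Iterate:
  r_0 = 4 (mod 13)
  r_1 = 108 (mod 169)
  r_2 = 1798 (mod 2197)
  r_3 = 8389 (mod 28561)
  r_4 = 122633 (mod 371293)
Final: r_4 = 122633, and one checks f(r_4) ≡ 0 mod 13^5.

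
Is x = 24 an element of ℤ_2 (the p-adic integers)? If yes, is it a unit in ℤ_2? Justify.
x ∈ ℤ_2 but not a unit; v_2(x) = 3 > 0

ℤ_2 = {x ∈ ℚ_2 : v_2(x) ≥ 0} and ℤ_2^× = {x ∈ ℤ_2 : v_2(x) = 0}. Here v_2(24) = v_2(num) − v_2(den) = 3; compare against these criteria.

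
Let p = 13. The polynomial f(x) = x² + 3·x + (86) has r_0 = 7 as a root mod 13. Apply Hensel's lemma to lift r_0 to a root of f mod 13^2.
r_1 = 137 (mod 169)

Hensel: r_{i+1} = r_i − f(r_i)·(f′(r_i))^{-1} mod 13^{i+2}, f′(x) = 2x + 3. Iterate:
  r_0 = 7 (mod 13)
  r_1 = 137 (mod 169)
Final: r = 137 satisfies f(r) ≡ 0 mod 13^2.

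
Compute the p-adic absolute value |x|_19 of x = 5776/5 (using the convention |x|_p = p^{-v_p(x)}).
|5776/5|_19 = 1/361

Step 1 — compute v_19(x) by factoring powers of 19 out of the numerator and denominator: v_19(5776/5) = 2. Step 2 — apply |x|_p = p^{-v_p(x)} = 19^{-2} = 1/361.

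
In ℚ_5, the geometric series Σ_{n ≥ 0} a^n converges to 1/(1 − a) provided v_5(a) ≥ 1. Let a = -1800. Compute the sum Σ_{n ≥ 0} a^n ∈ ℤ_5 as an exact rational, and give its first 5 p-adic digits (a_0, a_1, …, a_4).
Σ a^n = 1/(1 − a) = 1/1801;  first 5 digits = (1, 0, 3, 0, 1)

v_5(a) = 2 ≥ 1, so the series converges in ℤ_5 to 1/(1 − a) = 1/(1 − (-1800)) = 1/1801. Expand this rational in ℤ_5: compute digits iteratively via d_i = x_i mod 5, x_{i+1} = (x_i − d_i)/5. The first 5 digits are (1, 0, 3, 0, 1).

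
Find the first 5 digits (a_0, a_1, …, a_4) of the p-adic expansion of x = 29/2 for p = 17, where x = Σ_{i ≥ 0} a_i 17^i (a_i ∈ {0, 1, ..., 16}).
(a_0, …, a_4) = (6, 9, 8, 8, 8)

v_17(29/2) = 0 (numerator and denominator both coprime to 17), so x ∈ ℤ_17^×. Compute digits iteratively via a_i = x_i mod 17, x_{i+1} = (x_i − a_i)/17, with x_0 = x:
  x_0 = 29/2;  a_0 = 6;  x_1 = (x_0 − 6)/17 = 1/2
  x_1 = 1/2;  a_1 = 9;  x_2 = (x_1 − 9)/17 = -1/2
  x_2 = -1/2;  a_2 = 8;  x_3 = (x_2 − 8)/17 = -1/2
  x_3 = -1/2;  a_3 = 8;  x_4 = (x_3 − 8)/17 = -1/2
  x_4 = -1/2;  a_4 = 8;  x_5 = (x_4 − 8)/17 = -1/2
Digits: (6, 9, 8, 8, 8).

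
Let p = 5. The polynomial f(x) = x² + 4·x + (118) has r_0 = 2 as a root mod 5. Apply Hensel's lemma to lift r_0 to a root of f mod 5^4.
r_3 = 317 (mod 625)

Hensel: r_{i+1} = r_i − f(r_i)·(f′(r_i))^{-1} mod 5^{i+2}, f′(x) = 2x + 4. Iterate:
  r_0 = 2 (mod 5)
  r_1 = 17 (mod 25)
  r_2 = 67 (mod 125)
  r_3 = 317 (mod 625)
Final: r = 317 satisfies f(r) ≡ 0 mod 5^4.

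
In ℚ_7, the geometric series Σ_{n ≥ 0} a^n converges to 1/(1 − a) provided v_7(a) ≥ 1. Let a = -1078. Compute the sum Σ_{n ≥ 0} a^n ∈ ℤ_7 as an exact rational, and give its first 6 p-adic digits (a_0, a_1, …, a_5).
Σ a^n = 1/(1 − a) = 1/1079;  first 6 digits = (1, 0, 6, 3, 0, 6)

v_7(a) = 2 ≥ 1, so the series converges in ℤ_7 to 1/(1 − a) = 1/(1 − (-1078)) = 1/1079. Expand this rational in ℤ_7: compute digits iteratively via d_i = x_i mod 7, x_{i+1} = (x_i − d_i)/7. The first 6 digits are (1, 0, 6, 3, 0, 6).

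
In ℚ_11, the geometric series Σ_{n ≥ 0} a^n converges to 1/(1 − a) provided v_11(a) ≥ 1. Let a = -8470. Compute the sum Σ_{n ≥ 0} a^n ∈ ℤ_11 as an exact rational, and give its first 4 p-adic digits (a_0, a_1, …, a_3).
Σ a^n = 1/(1 − a) = 1/8471;  first 4 digits = (1, 0, 7, 4)

v_11(a) = 2 ≥ 1, so the series converges in ℤ_11 to 1/(1 − a) = 1/(1 − (-8470)) = 1/8471. Expand this rational in ℤ_11: compute digits iteratively via d_i = x_i mod 11, x_{i+1} = (x_i − d_i)/11. The first 4 digits are (1, 0, 7, 4).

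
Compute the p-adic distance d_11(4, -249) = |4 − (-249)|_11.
d_11(4, -249) = 1/11

Step 1 — x − y = 4 − (-249) = 253. Step 2 — v_11(253) = 1 (factor: 253 = (11^1 · 23); the sign does not affect v_p). Step 3 — |x − y|_11 = 11^{-1} = 1/11.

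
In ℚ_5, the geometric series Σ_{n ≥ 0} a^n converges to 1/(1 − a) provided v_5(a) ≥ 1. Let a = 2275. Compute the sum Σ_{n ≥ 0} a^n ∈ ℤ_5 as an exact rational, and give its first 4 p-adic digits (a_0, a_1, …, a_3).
Σ a^n = 1/(1 − a) = -1/2274;  first 4 digits = (1, 0, 1, 3)

v_5(a) = 2 ≥ 1, so the series converges in ℤ_5 to 1/(1 − a) = 1/(1 − 2275) = -1/2274. Expand this rational in ℤ_5: compute digits iteratively via d_i = x_i mod 5, x_{i+1} = (x_i − d_i)/5. The first 4 digits are (1, 0, 1, 3).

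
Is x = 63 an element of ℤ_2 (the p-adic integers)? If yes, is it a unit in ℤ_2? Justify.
x ∈ ℤ_2^× (unit); v_2(x) = 0

ℤ_2 = {x ∈ ℚ_2 : v_2(x) ≥ 0} and ℤ_2^× = {x ∈ ℤ_2 : v_2(x) = 0}. Here v_2(63) = v_2(num) − v_2(den) = 0; compare against these criteria.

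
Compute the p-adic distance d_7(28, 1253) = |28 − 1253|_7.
d_7(28, 1253) = 1/49

Step 1 — x − y = 28 − 1253 = -1225. Step 2 — v_7(-1225) = 2 (factor: -1225 = −(7^2 · 25); the sign does not affect v_p). Step 3 — |x − y|_7 = 7^{-2} = 1/49.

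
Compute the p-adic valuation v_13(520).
v_13(520) = 1

v_13(n) is the largest exponent k such that 13^k divides n. Factor out: 520 = 13^1 · 40. (Sign doesn't affect v_p.) So v_13(520) = 1.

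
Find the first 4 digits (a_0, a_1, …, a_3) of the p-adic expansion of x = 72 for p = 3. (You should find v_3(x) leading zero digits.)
(a_0, …, a_3) = (0, 0, 2, 2)

v_3(72) = 2, so a_0 = ... = a_1 = 0. Factor out: x = 3^2 · u with u = 8 a unit in ℤ_3. Expand u iteratively via a_{v+i} = u_i mod 3, u_{i+1} = (u_i − a_{v+i})/3:
  u_0 = 8;  a_2 = 2;  u_1 = (u_0 − 2)/3 = 2
  u_1 = 2;  a_3 = 2;  u_2 = (u_1 − 2)/3 = 0
Digits: (0, 0, 2, 2).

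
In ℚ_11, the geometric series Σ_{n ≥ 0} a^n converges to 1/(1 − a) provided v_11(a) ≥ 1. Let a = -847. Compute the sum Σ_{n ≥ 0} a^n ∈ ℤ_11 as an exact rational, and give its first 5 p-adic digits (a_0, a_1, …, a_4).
Σ a^n = 1/(1 − a) = 1/848;  first 5 digits = (1, 0, 4, 10, 4)

v_11(a) = 2 ≥ 1, so the series converges in ℤ_11 to 1/(1 − a) = 1/(1 − (-847)) = 1/848. Expand this rational in ℤ_11: compute digits iteratively via d_i = x_i mod 11, x_{i+1} = (x_i − d_i)/11. The first 5 digits are (1, 0, 4, 10, 4).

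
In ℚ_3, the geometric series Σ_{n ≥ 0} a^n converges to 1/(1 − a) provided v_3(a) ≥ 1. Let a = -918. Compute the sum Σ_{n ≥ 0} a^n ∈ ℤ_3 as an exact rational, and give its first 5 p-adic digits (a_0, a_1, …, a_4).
Σ a^n = 1/(1 − a) = 1/919;  first 5 digits = (1, 0, 0, 2, 0)

v_3(a) = 3 ≥ 1, so the series converges in ℤ_3 to 1/(1 − a) = 1/(1 − (-918)) = 1/919. Expand this rational in ℤ_3: compute digits iteratively via d_i = x_i mod 3, x_{i+1} = (x_i − d_i)/3. The first 5 digits are (1, 0, 0, 2, 0).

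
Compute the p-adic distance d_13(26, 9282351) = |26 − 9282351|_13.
d_13(26, 9282351) = 1/371293

Step 1 — x − y = 26 − 9282351 = -9282325. Step 2 — v_13(-9282325) = 5 (factor: -9282325 = −(13^5 · 25); the sign does not affect v_p). Step 3 — |x − y|_13 = 13^{-5} = 1/371293.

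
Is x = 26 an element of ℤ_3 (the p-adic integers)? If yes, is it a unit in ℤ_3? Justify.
x ∈ ℤ_3^× (unit); v_3(x) = 0

ℤ_3 = {x ∈ ℚ_3 : v_3(x) ≥ 0} and ℤ_3^× = {x ∈ ℤ_3 : v_3(x) = 0}. Here v_3(26) = v_3(num) − v_3(den) = 0; compare against these criteria.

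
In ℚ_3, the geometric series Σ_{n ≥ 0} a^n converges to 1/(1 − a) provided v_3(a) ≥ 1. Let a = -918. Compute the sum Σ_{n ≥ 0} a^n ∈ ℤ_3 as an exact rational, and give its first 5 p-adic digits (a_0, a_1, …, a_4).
Σ a^n = 1/(1 − a) = 1/919;  first 5 digits = (1, 0, 0, 2, 0)

v_3(a) = 3 ≥ 1, so the series converges in ℤ_3 to 1/(1 − a) = 1/(1 − (-918)) = 1/919. Expand this rational in ℤ_3: compute digits iteratively via d_i = x_i mod 3, x_{i+1} = (x_i − d_i)/3. The first 5 digits are (1, 0, 0, 2, 0).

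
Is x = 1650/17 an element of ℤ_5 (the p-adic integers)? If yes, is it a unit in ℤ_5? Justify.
x ∈ ℤ_5 but not a unit; v_5(x) = 2 > 0

ℤ_5 = {x ∈ ℚ_5 : v_5(x) ≥ 0} and ℤ_5^× = {x ∈ ℤ_5 : v_5(x) = 0}. Here v_5(1650/17) = v_5(num) − v_5(den) = 2; compare against these criteria.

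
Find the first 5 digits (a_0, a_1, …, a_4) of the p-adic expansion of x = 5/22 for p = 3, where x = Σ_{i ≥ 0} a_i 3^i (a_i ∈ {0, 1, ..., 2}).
(a_0, …, a_4) = (2, 2, 2, 0, 2)

v_3(5/22) = 0 (numerator and denominator both coprime to 3), so x ∈ ℤ_3^×. Compute digits iteratively via a_i = x_i mod 3, x_{i+1} = (x_i − a_i)/3, with x_0 = x:
  x_0 = 5/22;  a_0 = 2;  x_1 = (x_0 − 2)/3 = -13/22
  x_1 = -13/22;  a_1 = 2;  x_2 = (x_1 − 2)/3 = -19/22
  x_2 = -19/22;  a_2 = 2;  x_3 = (x_2 − 2)/3 = -21/22
  x_3 = -21/22;  a_3 = 0;  x_4 = (x_3 − 0)/3 = -7/22
  x_4 = -7/22;  a_4 = 2;  x_5 = (x_4 − 2)/3 = -17/22
Digits: (2, 2, 2, 0, 2).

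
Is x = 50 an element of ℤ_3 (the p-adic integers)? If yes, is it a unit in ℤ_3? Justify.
x ∈ ℤ_3^× (unit); v_3(x) = 0

ℤ_3 = {x ∈ ℚ_3 : v_3(x) ≥ 0} and ℤ_3^× = {x ∈ ℤ_3 : v_3(x) = 0}. Here v_3(50) = v_3(num) − v_3(den) = 0; compare against these criteria.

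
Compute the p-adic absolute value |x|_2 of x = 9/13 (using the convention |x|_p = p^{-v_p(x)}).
|9/13|_2 = 1

Step 1 — compute v_2(x) by factoring powers of 2 out of the numerator and denominator: v_2(9/13) = 0. Step 2 — apply |x|_p = p^{-v_p(x)} = 2^{0} = 1.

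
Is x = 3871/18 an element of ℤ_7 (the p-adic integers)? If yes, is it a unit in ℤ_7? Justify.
x ∈ ℤ_7 but not a unit; v_7(x) = 2 > 0

ℤ_7 = {x ∈ ℚ_7 : v_7(x) ≥ 0} and ℤ_7^× = {x ∈ ℤ_7 : v_7(x) = 0}. Here v_7(3871/18) = v_7(num) − v_7(den) = 2; compare against these criteria.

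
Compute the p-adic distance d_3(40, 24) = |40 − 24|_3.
d_3(40, 24) = 1

Step 1 — x − y = 40 − 24 = 16. Step 2 — v_3(16) = 0 (factor: 16 = (3^0 · 16); the sign does not affect v_p). Step 3 — |x − y|_3 = 3^{0} = 1.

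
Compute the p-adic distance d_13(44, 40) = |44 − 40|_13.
d_13(44, 40) = 1

Step 1 — x − y = 44 − 40 = 4. Step 2 — v_13(4) = 0 (factor: 4 = (13^0 · 4); the sign does not affect v_p). Step 3 — |x − y|_13 = 13^{0} = 1.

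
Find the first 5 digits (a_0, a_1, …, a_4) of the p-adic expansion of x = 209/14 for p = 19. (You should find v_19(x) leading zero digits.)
(a_0, …, a_4) = (0, 13, 17, 14, 6)

v_19(209/14) = 1, so a_0 = ... = a_0 = 0. Factor out: x = 19^1 · u with u = 11/14 a unit in ℤ_19. Expand u iteratively via a_{v+i} = u_i mod 19, u_{i+1} = (u_i − a_{v+i})/19:
  u_0 = 11/14;  a_1 = 13;  u_1 = (u_0 − 13)/19 = -9/14
  u_1 = -9/14;  a_2 = 17;  u_2 = (u_1 − 17)/19 = -13/14
  u_2 = -13/14;  a_3 = 14;  u_3 = (u_2 − 14)/19 = -11/14
  u_3 = -11/14;  a_4 = 6;  u_4 = (u_3 − 6)/19 = -5/14
Digits: (0, 13, 17, 14, 6).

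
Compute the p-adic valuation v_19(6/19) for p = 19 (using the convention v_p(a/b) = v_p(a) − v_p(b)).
v_19(6/19) = -1

Factor powers of 19 from the numerator and denominator of the reduced fraction: 6 = 19^0 · 6 and 19 = 19^1 · 1. Apply v_p(a/b) = v_p(a) − v_p(b): v_19(6/19) = 0 − 1 = -1.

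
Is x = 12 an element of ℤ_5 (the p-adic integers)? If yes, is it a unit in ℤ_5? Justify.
x ∈ ℤ_5^× (unit); v_5(x) = 0

ℤ_5 = {x ∈ ℚ_5 : v_5(x) ≥ 0} and ℤ_5^× = {x ∈ ℤ_5 : v_5(x) = 0}. Here v_5(12) = v_5(num) − v_5(den) = 0; compare against these criteria.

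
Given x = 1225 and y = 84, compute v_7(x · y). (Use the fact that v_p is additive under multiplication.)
v_7(102900) = 3

v_p(x) = 2 (factor: 1225 = 7^2 · 25); v_p(y) = 1 (factor: 84 = 7^1 · 12). Additivity: v_p(xy) = v_p(x) + v_p(y) = 2 + 1 = 3. (Direct check: xy = 102900 = 7^3 · (300).)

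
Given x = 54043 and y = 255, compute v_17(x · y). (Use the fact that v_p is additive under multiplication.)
v_17(13780965) = 4

v_p(x) = 3 (factor: 54043 = 17^3 · 11); v_p(y) = 1 (factor: 255 = 17^1 · 15). Additivity: v_p(xy) = v_p(x) + v_p(y) = 3 + 1 = 4. (Direct check: xy = 13780965 = 17^4 · (165).)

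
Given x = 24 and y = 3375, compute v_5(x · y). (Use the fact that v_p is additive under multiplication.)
v_5(81000) = 3

v_p(x) = 0 (factor: 24 = 5^0 · 24); v_p(y) = 3 (factor: 3375 = 5^3 · 27). Additivity: v_p(xy) = v_p(x) + v_p(y) = 0 + 3 = 3. (Direct check: xy = 81000 = 5^3 · (648).)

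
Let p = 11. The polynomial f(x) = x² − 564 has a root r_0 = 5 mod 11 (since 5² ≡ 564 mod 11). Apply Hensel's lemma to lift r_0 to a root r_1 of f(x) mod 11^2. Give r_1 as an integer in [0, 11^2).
r_1 = 71 (mod 121)

Hensel's recurrence: r_{i+1} = r_i − f(r_i)·(f′(r_i))^{-1} mod 11^{i+2}, with f′(x) = 2x. Iterate:
  r_0 = 5 (mod 11)
  r_1 = 71 (mod 121)
Final: r_1 = 71, and one checks f(r_1) ≡ 0 mod 11^2.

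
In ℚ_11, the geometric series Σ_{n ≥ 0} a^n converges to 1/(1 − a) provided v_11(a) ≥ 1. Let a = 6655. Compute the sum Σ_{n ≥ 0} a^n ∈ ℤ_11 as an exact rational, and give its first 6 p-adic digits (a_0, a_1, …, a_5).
Σ a^n = 1/(1 − a) = -1/6654;  first 6 digits = (1, 0, 0, 5, 0, 0)

v_11(a) = 3 ≥ 1, so the series converges in ℤ_11 to 1/(1 − a) = 1/(1 − 6655) = -1/6654. Expand this rational in ℤ_11: compute digits iteratively via d_i = x_i mod 11, x_{i+1} = (x_i − d_i)/11. The first 6 digits are (1, 0, 0, 5, 0, 0).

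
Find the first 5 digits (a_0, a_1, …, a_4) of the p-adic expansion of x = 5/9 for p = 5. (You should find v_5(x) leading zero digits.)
(a_0, …, a_4) = (0, 4, 2, 0, 1)

v_5(5/9) = 1, so a_0 = ... = a_0 = 0. Factor out: x = 5^1 · u with u = 1/9 a unit in ℤ_5. Expand u iteratively via a_{v+i} = u_i mod 5, u_{i+1} = (u_i − a_{v+i})/5:
  u_0 = 1/9;  a_1 = 4;  u_1 = (u_0 − 4)/5 = -7/9
  u_1 = -7/9;  a_2 = 2;  u_2 = (u_1 − 2)/5 = -5/9
  u_2 = -5/9;  a_3 = 0;  u_3 = (u_2 − 0)/5 = -1/9
  u_3 = -1/9;  a_4 = 1;  u_4 = (u_3 − 1)/5 = -2/9
Digits: (0, 4, 2, 0, 1).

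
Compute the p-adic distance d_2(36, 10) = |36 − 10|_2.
d_2(36, 10) = 1/2

Step 1 — x − y = 36 − 10 = 26. Step 2 — v_2(26) = 1 (factor: 26 = (2^1 · 13); the sign does not affect v_p). Step 3 — |x − y|_2 = 2^{-1} = 1/2.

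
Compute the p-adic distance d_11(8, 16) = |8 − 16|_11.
d_11(8, 16) = 1

Step 1 — x − y = 8 − 16 = -8. Step 2 — v_11(-8) = 0 (factor: -8 = −(11^0 · 8); the sign does not affect v_p). Step 3 — |x − y|_11 = 11^{0} = 1.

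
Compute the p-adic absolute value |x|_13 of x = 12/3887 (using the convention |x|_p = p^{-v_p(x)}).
|12/3887|_13 = 169

Step 1 — compute v_13(x) by factoring powers of 13 out of the numerator and denominator: v_13(12/3887) = -2. Step 2 — apply |x|_p = p^{-v_p(x)} = 13^{2} = 169.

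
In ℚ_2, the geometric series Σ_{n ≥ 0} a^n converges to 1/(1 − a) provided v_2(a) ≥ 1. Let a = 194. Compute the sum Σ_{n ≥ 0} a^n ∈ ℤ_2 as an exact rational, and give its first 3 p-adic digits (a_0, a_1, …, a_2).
Σ a^n = 1/(1 − a) = -1/193;  first 3 digits = (1, 1, 1)

v_2(a) = 1 ≥ 1, so the series converges in ℤ_2 to 1/(1 − a) = 1/(1 − 194) = -1/193. Expand this rational in ℤ_2: compute digits iteratively via d_i = x_i mod 2, x_{i+1} = (x_i − d_i)/2. The first 3 digits are (1, 1, 1).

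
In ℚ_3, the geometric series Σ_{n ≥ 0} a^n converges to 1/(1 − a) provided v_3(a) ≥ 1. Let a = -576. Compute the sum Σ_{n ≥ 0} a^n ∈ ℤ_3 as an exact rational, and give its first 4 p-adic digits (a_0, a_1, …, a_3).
Σ a^n = 1/(1 − a) = 1/577;  first 4 digits = (1, 0, 2, 2)

v_3(a) = 2 ≥ 1, so the series converges in ℤ_3 to 1/(1 − a) = 1/(1 − (-576)) = 1/577. Expand this rational in ℤ_3: compute digits iteratively via d_i = x_i mod 3, x_{i+1} = (x_i − d_i)/3. The first 4 digits are (1, 0, 2, 2).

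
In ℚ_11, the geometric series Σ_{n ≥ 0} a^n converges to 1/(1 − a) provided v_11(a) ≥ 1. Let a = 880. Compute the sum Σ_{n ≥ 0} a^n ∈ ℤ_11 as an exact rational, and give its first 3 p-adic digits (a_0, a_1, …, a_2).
Σ a^n = 1/(1 − a) = -1/879;  first 3 digits = (1, 3, 5)

v_11(a) = 1 ≥ 1, so the series converges in ℤ_11 to 1/(1 − a) = 1/(1 − 880) = -1/879. Expand this rational in ℤ_11: compute digits iteratively via d_i = x_i mod 11, x_{i+1} = (x_i − d_i)/11. The first 3 digits are (1, 3, 5).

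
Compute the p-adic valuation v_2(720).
v_2(720) = 4

v_2(n) is the largest exponent k such that 2^k divides n. Factor out: 720 = 2^4 · 45. (Sign doesn't affect v_p.) So v_2(720) = 4.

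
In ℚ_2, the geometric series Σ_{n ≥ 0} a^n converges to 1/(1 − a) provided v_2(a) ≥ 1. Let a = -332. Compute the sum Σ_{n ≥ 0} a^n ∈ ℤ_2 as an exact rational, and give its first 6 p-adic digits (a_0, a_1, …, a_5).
Σ a^n = 1/(1 − a) = 1/333;  first 6 digits = (1, 0, 1, 0, 0, 0)

v_2(a) = 2 ≥ 1, so the series converges in ℤ_2 to 1/(1 − a) = 1/(1 − (-332)) = 1/333. Expand this rational in ℤ_2: compute digits iteratively via d_i = x_i mod 2, x_{i+1} = (x_i − d_i)/2. The first 6 digits are (1, 0, 1, 0, 0, 0).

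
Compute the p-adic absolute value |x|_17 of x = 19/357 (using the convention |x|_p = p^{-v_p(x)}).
|19/357|_17 = 17

Step 1 — compute v_17(x) by factoring powers of 17 out of the numerator and denominator: v_17(19/357) = -1. Step 2 — apply |x|_p = p^{-v_p(x)} = 17^{1} = 17.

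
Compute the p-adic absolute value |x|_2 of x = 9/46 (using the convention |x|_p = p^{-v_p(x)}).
|9/46|_2 = 2

Step 1 — compute v_2(x) by factoring powers of 2 out of the numerator and denominator: v_2(9/46) = -1. Step 2 — apply |x|_p = p^{-v_p(x)} = 2^{1} = 2.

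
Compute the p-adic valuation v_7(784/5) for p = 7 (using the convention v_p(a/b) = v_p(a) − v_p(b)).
v_7(784/5) = 2

Factor powers of 7 from the numerator and denominator of the reduced fraction: 784 = 7^2 · 16 and 5 = 7^0 · 5. Apply v_p(a/b) = v_p(a) − v_p(b): v_7(784/5) = 2 − 0 = 2.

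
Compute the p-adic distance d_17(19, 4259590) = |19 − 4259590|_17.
d_17(19, 4259590) = 1/1419857

Step 1 — x − y = 19 − 4259590 = -4259571. Step 2 — v_17(-4259571) = 5 (factor: -4259571 = −(17^5 · 3); the sign does not affect v_p). Step 3 — |x − y|_17 = 17^{-5} = 1/1419857.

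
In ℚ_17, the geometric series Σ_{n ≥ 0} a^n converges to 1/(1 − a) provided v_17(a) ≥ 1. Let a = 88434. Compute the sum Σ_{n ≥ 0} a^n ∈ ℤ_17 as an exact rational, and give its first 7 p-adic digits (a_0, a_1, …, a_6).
Σ a^n = 1/(1 − a) = -1/88433;  first 7 digits = (1, 0, 0, 1, 1, 0, 1)

v_17(a) = 3 ≥ 1, so the series converges in ℤ_17 to 1/(1 − a) = 1/(1 − 88434) = -1/88433. Expand this rational in ℤ_17: compute digits iteratively via d_i = x_i mod 17, x_{i+1} = (x_i − d_i)/17. The first 7 digits are (1, 0, 0, 1, 1, 0, 1).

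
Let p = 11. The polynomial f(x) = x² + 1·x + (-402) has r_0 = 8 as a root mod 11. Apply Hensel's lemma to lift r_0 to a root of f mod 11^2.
r_1 = 63 (mod 121)

Hensel: r_{i+1} = r_i − f(r_i)·(f′(r_i))^{-1} mod 11^{i+2}, f′(x) = 2x + 1. Iterate:
  r_0 = 8 (mod 11)
  r_1 = 63 (mod 121)
Final: r = 63 satisfies f(r) ≡ 0 mod 11^2.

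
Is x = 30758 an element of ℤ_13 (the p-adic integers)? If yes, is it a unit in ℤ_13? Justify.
x ∈ ℤ_13 but not a unit; v_13(x) = 3 > 0

ℤ_13 = {x ∈ ℚ_13 : v_13(x) ≥ 0} and ℤ_13^× = {x ∈ ℤ_13 : v_13(x) = 0}. Here v_13(30758) = v_13(num) − v_13(den) = 3; compare against these criteria.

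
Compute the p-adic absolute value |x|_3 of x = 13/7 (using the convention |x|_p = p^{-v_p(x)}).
|13/7|_3 = 1

Step 1 — compute v_3(x) by factoring powers of 3 out of the numerator and denominator: v_3(13/7) = 0. Step 2 — apply |x|_p = p^{-v_p(x)} = 3^{0} = 1.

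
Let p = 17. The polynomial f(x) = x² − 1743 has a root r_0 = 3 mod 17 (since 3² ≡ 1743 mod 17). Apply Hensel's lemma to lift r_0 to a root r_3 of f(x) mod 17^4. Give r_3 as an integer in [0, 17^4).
r_3 = 292 (mod 83521)

Hensel's recurrence: r_{i+1} = r_i − f(r_i)·(f′(r_i))^{-1} mod 17^{i+2}, with f′(x) = 2x. Iterate:
  r_0 = 3 (mod 17)
  r_1 = 3 (mod 289)
  r_2 = 292 (mod 4913)
  r_3 = 292 (mod 83521)
Final: r_3 = 292, and one checks f(r_3) ≡ 0 mod 17^4.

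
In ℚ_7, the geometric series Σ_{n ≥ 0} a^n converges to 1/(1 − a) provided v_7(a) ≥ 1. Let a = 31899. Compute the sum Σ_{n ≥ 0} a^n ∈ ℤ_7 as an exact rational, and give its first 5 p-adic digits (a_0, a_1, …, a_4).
Σ a^n = 1/(1 − a) = -1/31898;  first 5 digits = (1, 0, 0, 2, 6)

v_7(a) = 3 ≥ 1, so the series converges in ℤ_7 to 1/(1 − a) = 1/(1 − 31899) = -1/31898. Expand this rational in ℤ_7: compute digits iteratively via d_i = x_i mod 7, x_{i+1} = (x_i − d_i)/7. The first 5 digits are (1, 0, 0, 2, 6).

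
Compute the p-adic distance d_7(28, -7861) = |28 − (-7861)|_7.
d_7(28, -7861) = 1/343

Step 1 — x − y = 28 − (-7861) = 7889. Step 2 — v_7(7889) = 3 (factor: 7889 = (7^3 · 23); the sign does not affect v_p). Step 3 — |x − y|_7 = 7^{-3} = 1/343.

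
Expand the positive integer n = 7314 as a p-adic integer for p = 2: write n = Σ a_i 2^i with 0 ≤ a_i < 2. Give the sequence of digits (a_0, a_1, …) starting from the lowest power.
(a_0, a_1, …) = (0, 1, 0, 0, 1, 0, 0, 1, 0, 0, 1, 1, 1)

Repeated division by 2 gives the digits low-to-high: 7314 = 1·2^1 + 1·2^4 + 1·2^7 + 1·2^10 + 1·2^11 + 1·2^12. Digit sequence: (0, 1, 0, 0, 1, 0, 0, 1, 0, 0, 1, 1, 1).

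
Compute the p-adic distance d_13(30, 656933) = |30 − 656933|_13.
d_13(30, 656933) = 1/28561

Step 1 — x − y = 30 − 656933 = -656903. Step 2 — v_13(-656903) = 4 (factor: -656903 = −(13^4 · 23); the sign does not affect v_p). Step 3 — |x − y|_13 = 13^{-4} = 1/28561.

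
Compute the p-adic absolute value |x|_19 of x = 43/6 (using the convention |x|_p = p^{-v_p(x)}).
|43/6|_19 = 1

Step 1 — compute v_19(x) by factoring powers of 19 out of the numerator and denominator: v_19(43/6) = 0. Step 2 — apply |x|_p = p^{-v_p(x)} = 19^{0} = 1.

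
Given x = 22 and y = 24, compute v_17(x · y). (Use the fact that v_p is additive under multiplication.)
v_17(528) = 0

v_p(x) = 0 (factor: 22 = 17^0 · 22); v_p(y) = 0 (factor: 24 = 17^0 · 24). Additivity: v_p(xy) = v_p(x) + v_p(y) = 0 + 0 = 0. (Direct check: xy = 528 = 17^0 · (528).)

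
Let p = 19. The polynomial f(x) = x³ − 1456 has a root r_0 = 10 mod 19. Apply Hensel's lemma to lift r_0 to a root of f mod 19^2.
r_1 = 257 (mod 361)

Hensel: r_{i+1} = r_i − f(r_i)/f′(r_i) mod 19^{i+2}, where f′(x) = 3x². Iterate:
  r_0 = 10 (mod 19)
  r_1 = 257 (mod 361)
Final: r = 257 with f(r) ≡ 0 mod 19^2.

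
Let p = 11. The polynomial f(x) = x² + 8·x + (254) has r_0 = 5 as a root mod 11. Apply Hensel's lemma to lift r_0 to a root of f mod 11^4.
r_3 = 7375 (mod 14641)

Hensel: r_{i+1} = r_i − f(r_i)·(f′(r_i))^{-1} mod 11^{i+2}, f′(x) = 2x + 8. Iterate:
  r_0 = 5 (mod 11)
  r_1 = 115 (mod 121)
  r_2 = 720 (mod 1331)
  r_3 = 7375 (mod 14641)
Final: r = 7375 satisfies f(r) ≡ 0 mod 11^4.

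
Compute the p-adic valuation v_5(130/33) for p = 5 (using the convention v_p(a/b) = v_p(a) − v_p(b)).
v_5(130/33) = 1

Factor powers of 5 from the numerator and denominator of the reduced fraction: 130 = 5^1 · 26 and 33 = 5^0 · 33. Apply v_p(a/b) = v_p(a) − v_p(b): v_5(130/33) = 1 − 0 = 1.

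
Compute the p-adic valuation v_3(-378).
v_3(-378) = 3

v_3(n) is the largest exponent k such that 3^k divides n. Factor out: -378 = -3^3 · 14. (Sign doesn't affect v_p.) So v_3(-378) = 3.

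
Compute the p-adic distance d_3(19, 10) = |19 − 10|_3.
d_3(19, 10) = 1/9

Step 1 — x − y = 19 − 10 = 9. Step 2 — v_3(9) = 2 (factor: 9 = (3^2 · 1); the sign does not affect v_p). Step 3 — |x − y|_3 = 3^{-2} = 1/9.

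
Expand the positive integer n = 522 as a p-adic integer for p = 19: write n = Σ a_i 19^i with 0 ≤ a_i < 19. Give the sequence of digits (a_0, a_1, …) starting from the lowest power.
(a_0, a_1, …) = (9, 8, 1)

Repeated division by 19 gives the digits low-to-high: 522 = 9 + 8·19^1 + 1·19^2. Digit sequence: (9, 8, 1).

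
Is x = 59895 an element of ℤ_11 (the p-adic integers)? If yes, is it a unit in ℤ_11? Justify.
x ∈ ℤ_11 but not a unit; v_11(x) = 3 > 0

ℤ_11 = {x ∈ ℚ_11 : v_11(x) ≥ 0} and ℤ_11^× = {x ∈ ℤ_11 : v_11(x) = 0}. Here v_11(59895) = v_11(num) − v_11(den) = 3; compare against these criteria.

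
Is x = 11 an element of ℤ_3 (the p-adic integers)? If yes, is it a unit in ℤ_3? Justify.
x ∈ ℤ_3^× (unit); v_3(x) = 0

ℤ_3 = {x ∈ ℚ_3 : v_3(x) ≥ 0} and ℤ_3^× = {x ∈ ℤ_3 : v_3(x) = 0}. Here v_3(11) = v_3(num) − v_3(den) = 0; compare against these criteria.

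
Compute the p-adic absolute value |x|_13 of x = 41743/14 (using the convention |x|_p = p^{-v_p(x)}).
|41743/14|_13 = 1/2197

Step 1 — compute v_13(x) by factoring powers of 13 out of the numerator and denominator: v_13(41743/14) = 3. Step 2 — apply |x|_p = p^{-v_p(x)} = 13^{-3} = 1/2197.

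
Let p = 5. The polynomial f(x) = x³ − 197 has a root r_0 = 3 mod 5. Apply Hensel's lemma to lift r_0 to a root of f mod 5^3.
r_2 = 13 (mod 125)

Hensel: r_{i+1} = r_i − f(r_i)/f′(r_i) mod 5^{i+2}, where f′(x) = 3x². Iterate:
  r_0 = 3 (mod 5)
  r_1 = 13 (mod 25)
  r_2 = 13 (mod 125)
Final: r = 13 with f(r) ≡ 0 mod 5^3.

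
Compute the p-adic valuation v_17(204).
v_17(204) = 1

v_17(n) is the largest exponent k such that 17^k divides n. Factor out: 204 = 17^1 · 12. (Sign doesn't affect v_p.) So v_17(204) = 1.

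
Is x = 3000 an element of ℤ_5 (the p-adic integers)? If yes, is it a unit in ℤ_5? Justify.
x ∈ ℤ_5 but not a unit; v_5(x) = 3 > 0

ℤ_5 = {x ∈ ℚ_5 : v_5(x) ≥ 0} and ℤ_5^× = {x ∈ ℤ_5 : v_5(x) = 0}. Here v_5(3000) = v_5(num) − v_5(den) = 3; compare against these criteria.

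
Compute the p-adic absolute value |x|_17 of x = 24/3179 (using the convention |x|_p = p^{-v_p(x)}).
|24/3179|_17 = 289

Step 1 — compute v_17(x) by factoring powers of 17 out of the numerator and denominator: v_17(24/3179) = -2. Step 2 — apply |x|_p = p^{-v_p(x)} = 17^{2} = 289.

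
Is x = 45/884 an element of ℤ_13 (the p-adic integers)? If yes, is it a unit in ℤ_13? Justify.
x ∉ ℤ_13 (v_13(x) = -1 < 0)

ℤ_13 = {x ∈ ℚ_13 : v_13(x) ≥ 0} and ℤ_13^× = {x ∈ ℤ_13 : v_13(x) = 0}. Here v_13(45/884) = v_13(num) − v_13(den) = -1; compare against these criteria.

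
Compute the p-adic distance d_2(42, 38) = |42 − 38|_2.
d_2(42, 38) = 1/4

Step 1 — x − y = 42 − 38 = 4. Step 2 — v_2(4) = 2 (factor: 4 = (2^2 · 1); the sign does not affect v_p). Step 3 — |x − y|_2 = 2^{-2} = 1/4.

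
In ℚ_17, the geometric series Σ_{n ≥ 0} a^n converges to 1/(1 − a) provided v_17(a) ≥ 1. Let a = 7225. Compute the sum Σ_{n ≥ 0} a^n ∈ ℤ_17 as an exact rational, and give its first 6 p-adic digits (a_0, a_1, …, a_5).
Σ a^n = 1/(1 − a) = -1/7224;  first 6 digits = (1, 0, 8, 1, 13, 2)

v_17(a) = 2 ≥ 1, so the series converges in ℤ_17 to 1/(1 − a) = 1/(1 − 7225) = -1/7224. Expand this rational in ℤ_17: compute digits iteratively via d_i = x_i mod 17, x_{i+1} = (x_i − d_i)/17. The first 6 digits are (1, 0, 8, 1, 13, 2).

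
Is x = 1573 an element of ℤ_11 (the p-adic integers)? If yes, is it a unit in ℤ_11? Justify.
x ∈ ℤ_11 but not a unit; v_11(x) = 2 > 0

ℤ_11 = {x ∈ ℚ_11 : v_11(x) ≥ 0} and ℤ_11^× = {x ∈ ℤ_11 : v_11(x) = 0}. Here v_11(1573) = v_11(num) − v_11(den) = 2; compare against these criteria.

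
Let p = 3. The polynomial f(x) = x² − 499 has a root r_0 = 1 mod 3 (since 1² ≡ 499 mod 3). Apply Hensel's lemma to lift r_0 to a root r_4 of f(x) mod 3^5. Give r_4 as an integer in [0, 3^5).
r_4 = 16 (mod 243)

Hensel's recurrence: r_{i+1} = r_i − f(r_i)·(f′(r_i))^{-1} mod 3^{i+2}, with f′(x) = 2x. Iterate:
  r_0 = 1 (mod 3)
  r_1 = 7 (mod 9)
  r_2 = 16 (mod 27)
  r_3 = 16 (mod 81)
  r_4 = 16 (mod 243)
Final: r_4 = 16, and one checks f(r_4) ≡ 0 mod 3^5.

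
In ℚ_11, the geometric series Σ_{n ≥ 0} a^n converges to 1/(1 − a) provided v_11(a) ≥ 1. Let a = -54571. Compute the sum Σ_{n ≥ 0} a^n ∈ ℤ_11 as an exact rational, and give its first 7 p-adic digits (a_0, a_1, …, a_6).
Σ a^n = 1/(1 − a) = 1/54572;  first 7 digits = (1, 0, 0, 3, 7, 10, 8)

v_11(a) = 3 ≥ 1, so the series converges in ℤ_11 to 1/(1 − a) = 1/(1 − (-54571)) = 1/54572. Expand this rational in ℤ_11: compute digits iteratively via d_i = x_i mod 11, x_{i+1} = (x_i − d_i)/11. The first 7 digits are (1, 0, 0, 3, 7, 10, 8).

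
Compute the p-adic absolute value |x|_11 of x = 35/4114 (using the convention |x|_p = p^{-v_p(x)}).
|35/4114|_11 = 121

Step 1 — compute v_11(x) by factoring powers of 11 out of the numerator and denominator: v_11(35/4114) = -2. Step 2 — apply |x|_p = p^{-v_p(x)} = 11^{2} = 121.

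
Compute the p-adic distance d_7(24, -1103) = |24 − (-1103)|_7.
d_7(24, -1103) = 1/49

Step 1 — x − y = 24 − (-1103) = 1127. Step 2 — v_7(1127) = 2 (factor: 1127 = (7^2 · 23); the sign does not affect v_p). Step 3 — |x − y|_7 = 7^{-2} = 1/49.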